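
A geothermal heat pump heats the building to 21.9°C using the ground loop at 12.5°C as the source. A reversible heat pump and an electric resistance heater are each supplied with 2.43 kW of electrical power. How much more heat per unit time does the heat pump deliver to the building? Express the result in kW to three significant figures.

In absolute terms T_C = 285.65 K and T_H = 295.05 K, so ΔT = 9.400 K.
COP_Carnot = T_H/ΔT = 295.05/9.400 = 31.39.
The heat pump delivers Q̇_H = COP × Ẇ = 76.27 kW; the resistance heater delivers Ẇ = 2.430 kW.
Extra = (COP − 1)·Ẇ = 73.84 kW.

73.8 kW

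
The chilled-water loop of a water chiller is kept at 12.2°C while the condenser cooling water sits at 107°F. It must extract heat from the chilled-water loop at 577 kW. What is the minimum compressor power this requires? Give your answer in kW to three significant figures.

In absolute terms T_C = 285.35 K and T_H = 314.82 K, so ΔT = 29.47 K.
COP_Carnot = T_C/ΔT = 285.35/29.47 = 9.684.
Ẇ_min = Q̇/COP_Carnot = 577.0/9.684 = 59.58 kW.

59.6 kW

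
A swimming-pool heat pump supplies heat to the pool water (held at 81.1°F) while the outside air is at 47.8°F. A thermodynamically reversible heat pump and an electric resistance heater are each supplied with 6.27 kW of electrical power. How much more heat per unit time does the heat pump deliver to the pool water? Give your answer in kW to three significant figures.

In absolute terms T_C = 281.93 K and T_H = 300.43 K, so ΔT = 18.50 K.
COP_Carnot = T_H/ΔT = 300.43/18.50 = 16.24.
The heat pump delivers Q̇_H = COP × Ẇ = 101.8 kW; the resistance heater delivers Ẇ = 6.270 kW.
Extra = (COP − 1)·Ẇ = 95.55 kW.

95.6 kW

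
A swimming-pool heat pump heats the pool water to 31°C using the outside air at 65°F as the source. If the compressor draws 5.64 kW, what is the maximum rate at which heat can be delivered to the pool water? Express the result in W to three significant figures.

In absolute terms T_C = 291.48 K and T_H = 304.15 K, so ΔT = 12.67 K.
COP_Carnot = T_H/ΔT = 304.15/12.67 = 24.01.
Q̇_max = COP_Carnot × Ẇ = 24.01 × 5.640 kW = 135.4 kW = 135400 W.

135000 W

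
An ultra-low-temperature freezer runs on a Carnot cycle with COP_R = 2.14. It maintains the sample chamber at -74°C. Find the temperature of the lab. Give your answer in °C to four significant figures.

19.06 °C

COP_R = T_C/(T_H − T_C) gives T_H − T_C = T_C/COP.
With T_C = 199.15 K, T_H = 199.15 × (1 + 1/2.14) = 292.21 K.
Converting, 292.21 K = 19.06°C.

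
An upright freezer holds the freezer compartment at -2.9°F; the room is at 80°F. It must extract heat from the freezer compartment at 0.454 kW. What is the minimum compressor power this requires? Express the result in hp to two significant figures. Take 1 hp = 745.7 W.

In absolute terms T_C = 253.76 K and T_H = 299.82 K, so ΔT = 46.06 K.
COP_Carnot = T_C/ΔT = 253.76/46.06 = 5.510.
Ẇ_min = Q̇/COP_Carnot = 0.4540/5.510 = 0.08240 kW = 0.1105 hp.

0.11 hp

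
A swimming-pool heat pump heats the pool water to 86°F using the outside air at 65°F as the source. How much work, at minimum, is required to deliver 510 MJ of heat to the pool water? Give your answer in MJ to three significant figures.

In absolute terms T_C = 291.48 K and T_H = 303.15 K, so ΔT = 11.67 K.
The reversible limit is COP_HP = T_H/ΔT = 25.98, so W_min = Q_H/COP = Q_H·ΔT/T_H.
W_min = 510.0 × 11.67/303.15 = 19.63 MJ.

19.6 MJ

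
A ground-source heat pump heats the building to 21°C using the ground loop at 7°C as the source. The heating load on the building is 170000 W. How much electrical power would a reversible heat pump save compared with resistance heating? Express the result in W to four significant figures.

161900 W

In absolute terms T_C = 280.15 K and T_H = 294.15 K, so ΔT = 14.00 K.
COP_Carnot = T_H/ΔT = 294.15/14.00 = 21.01.
Resistance heating needs Ẇ_res = Q̇_H = 170000 W; the reversible heat pump needs only Ẇ_hp = Q̇_H/COP = 8091 W.
Saving = 170000 − 8091 = 161900 W.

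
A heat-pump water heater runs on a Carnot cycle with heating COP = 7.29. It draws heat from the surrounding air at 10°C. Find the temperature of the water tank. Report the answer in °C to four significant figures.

COP_HP = T_H/(T_H − T_C) rearranges to T_H = COP·T_C/(COP − 1).
With T_C = 283.15 K, T_H = 7.29 × 283.15/6.290 = 328.17 K.
Converting, 328.17 K = 55.02°C.

55.02 °C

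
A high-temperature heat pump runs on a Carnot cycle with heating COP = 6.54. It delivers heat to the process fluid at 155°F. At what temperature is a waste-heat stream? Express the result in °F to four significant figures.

61.01 °F

COP_HP = T_H/(T_H − T_C) gives T_H − T_C = T_H/COP.
With T_H = 341.48 K, T_C = 341.48 × (1 − 1/6.54) = 289.27 K.
Converting, 289.27 K = 61.01°F.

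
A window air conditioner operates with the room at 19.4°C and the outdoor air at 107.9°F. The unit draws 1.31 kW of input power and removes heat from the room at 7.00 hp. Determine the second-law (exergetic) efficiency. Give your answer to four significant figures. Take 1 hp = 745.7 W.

0.3101

Converting, Q̇_C = 7.000 hp = 5.220 kW, so COP_actual = Q̇_C/Ẇ = 5.220/1.310 = 3.985.
In absolute terms T_C = 292.55 K and T_H = 315.32 K, so ΔT = 22.77 K.
COP_Carnot = T_C/ΔT = 292.55/22.77 = 12.85.
η_II = COP_actual/COP_Carnot = 3.985/12.85 = 0.3101.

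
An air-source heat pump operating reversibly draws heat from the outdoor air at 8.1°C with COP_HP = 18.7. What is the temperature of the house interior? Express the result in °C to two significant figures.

24 °C

COP_HP = T_H/(T_H − T_C) rearranges to T_H = COP·T_C/(COP − 1).
With T_C = 281.25 K, T_H = 18.7 × 281.25/17.70 = 297.14 K.
Converting, 297.14 K = 23.99°C.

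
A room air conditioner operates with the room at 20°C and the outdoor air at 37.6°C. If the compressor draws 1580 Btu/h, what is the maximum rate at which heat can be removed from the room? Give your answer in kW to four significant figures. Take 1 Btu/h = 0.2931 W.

In absolute terms T_C = 293.15 K and T_H = 310.75 K, so ΔT = 17.60 K.
COP_Carnot = T_C/ΔT = 293.15/17.60 = 16.66.
Q̇_max = COP_Carnot × Ẇ = 16.66 × 1580 Btu/h = 26320 Btu/h = 7.713 kW.

7.713 kW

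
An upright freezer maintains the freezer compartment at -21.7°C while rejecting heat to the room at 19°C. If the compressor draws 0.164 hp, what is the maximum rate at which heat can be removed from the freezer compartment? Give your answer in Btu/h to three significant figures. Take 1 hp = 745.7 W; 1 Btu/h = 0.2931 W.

In absolute terms T_C = 251.45 K and T_H = 292.15 K, so ΔT = 40.70 K.
COP_Carnot = T_C/ΔT = 251.45/40.70 = 6.178.
Q̇_max = COP_Carnot × Ẇ = 6.178 × 0.1640 hp = 1.013 hp = 2578 Btu/h.

2580 Btu/h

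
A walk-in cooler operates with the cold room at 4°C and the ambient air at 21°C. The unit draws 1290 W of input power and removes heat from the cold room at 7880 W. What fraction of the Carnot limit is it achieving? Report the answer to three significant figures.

COP_actual = Q̇_C/Ẇ = 7880/1290 = 6.109.
In absolute terms T_C = 277.15 K and T_H = 294.15 K, so ΔT = 17.00 K.
COP_Carnot = T_C/ΔT = 277.15/17.00 = 16.30.
η_II = COP_actual/COP_Carnot = 6.109/16.30 = 0.3747.

0.375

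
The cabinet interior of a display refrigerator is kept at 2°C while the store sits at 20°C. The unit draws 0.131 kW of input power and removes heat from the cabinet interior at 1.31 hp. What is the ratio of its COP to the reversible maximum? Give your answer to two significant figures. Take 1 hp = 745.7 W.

0.49

Converting, Q̇_C = 1.310 hp = 0.9769 kW, so COP_actual = Q̇_C/Ẇ = 0.9769/0.1310 = 7.457.
In absolute terms T_C = 275.15 K and T_H = 293.15 K, so ΔT = 18.00 K.
COP_Carnot = T_C/ΔT = 275.15/18.00 = 15.29.
η_II = COP_actual/COP_Carnot = 7.457/15.29 = 0.4878.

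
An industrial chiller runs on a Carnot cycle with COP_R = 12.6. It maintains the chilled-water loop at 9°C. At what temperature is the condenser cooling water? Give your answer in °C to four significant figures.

31.39 °C

COP_R = T_C/(T_H − T_C) gives T_H − T_C = T_C/COP.
With T_C = 282.15 K, T_H = 282.15 × (1 + 1/12.6) = 304.54 K.
Converting, 304.54 K = 31.39°C.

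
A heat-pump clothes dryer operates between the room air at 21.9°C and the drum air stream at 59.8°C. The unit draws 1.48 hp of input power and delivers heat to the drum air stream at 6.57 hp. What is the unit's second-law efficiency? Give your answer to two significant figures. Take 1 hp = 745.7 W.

0.51

COP_actual = Q̇_H/Ẇ = 6.570/1.480 = 4.439.
In absolute terms T_C = 295.05 K and T_H = 332.95 K, so ΔT = 37.90 K.
COP_Carnot = T_H/ΔT = 332.95/37.90 = 8.785.
η_II = COP_actual/COP_Carnot = 4.439/8.785 = 0.5053.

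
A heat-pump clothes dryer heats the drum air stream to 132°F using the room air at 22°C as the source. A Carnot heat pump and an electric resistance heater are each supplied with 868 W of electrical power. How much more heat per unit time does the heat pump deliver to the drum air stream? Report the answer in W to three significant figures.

7630 W

In absolute terms T_C = 295.15 K and T_H = 328.71 K, so ΔT = 33.56 K.
COP_Carnot = T_H/ΔT = 328.71/33.56 = 9.796.
The heat pump delivers Q̇_H = COP × Ẇ = 8503 W; the resistance heater delivers Ẇ = 868.0 W.
Extra = (COP − 1)·Ẇ = 7635 W.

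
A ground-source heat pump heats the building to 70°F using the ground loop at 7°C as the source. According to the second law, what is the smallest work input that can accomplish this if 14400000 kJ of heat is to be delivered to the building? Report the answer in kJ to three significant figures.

691000 kJ

In absolute terms T_C = 280.15 K and T_H = 294.26 K, so ΔT = 14.11 K.
The reversible limit is COP_HP = T_H/ΔT = 20.85, so W_min = Q_H/COP = Q_H·ΔT/T_H.
W_min = 14400000 × 14.11/294.26 = 690500 kJ.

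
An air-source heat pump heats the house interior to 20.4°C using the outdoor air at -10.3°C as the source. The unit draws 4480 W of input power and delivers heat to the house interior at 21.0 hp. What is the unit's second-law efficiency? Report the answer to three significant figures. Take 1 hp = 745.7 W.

Converting, Q̇_H = 21.00 hp = 15660 W, so COP_actual = Q̇_H/Ẇ = 15660/4480 = 3.495.
In absolute terms T_C = 262.85 K and T_H = 293.55 K, so ΔT = 30.70 K.
COP_Carnot = T_H/ΔT = 293.55/30.70 = 9.562.
η_II = COP_actual/COP_Carnot = 3.495/9.562 = 0.3656.

0.366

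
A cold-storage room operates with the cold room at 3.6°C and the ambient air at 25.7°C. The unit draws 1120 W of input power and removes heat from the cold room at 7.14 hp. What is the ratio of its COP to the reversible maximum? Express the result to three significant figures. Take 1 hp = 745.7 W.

0.380

Converting, Q̇_C = 7.140 hp = 5324 W, so COP_actual = Q̇_C/Ẇ = 5324/1120 = 4.754.
In absolute terms T_C = 276.75 K and T_H = 298.85 K, so ΔT = 22.10 K.
COP_Carnot = T_C/ΔT = 276.75/22.10 = 12.52.
η_II = COP_actual/COP_Carnot = 4.754/12.52 = 0.3796.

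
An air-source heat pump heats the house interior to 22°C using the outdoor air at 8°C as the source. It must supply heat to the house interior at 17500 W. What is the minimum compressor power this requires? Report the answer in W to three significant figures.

830 W

In absolute terms T_C = 281.15 K and T_H = 295.15 K, so ΔT = 14.00 K.
COP_Carnot = T_H/ΔT = 295.15/14.00 = 21.08.
Ẇ_min = Q̇/COP_Carnot = 17500/21.08 = 830.1 W.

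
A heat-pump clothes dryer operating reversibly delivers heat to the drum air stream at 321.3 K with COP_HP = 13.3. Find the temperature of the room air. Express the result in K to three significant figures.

COP_HP = T_H/(T_H − T_C) gives T_H − T_C = T_H/COP.
With T_H = 321.30 K, T_C = 321.30 × (1 − 1/13.3) = 297.14 K.

297 K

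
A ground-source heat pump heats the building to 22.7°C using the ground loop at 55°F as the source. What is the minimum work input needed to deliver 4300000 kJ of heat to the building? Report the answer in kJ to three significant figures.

In absolute terms T_C = 285.93 K and T_H = 295.85 K, so ΔT = 9.922 K.
The reversible limit is COP_HP = T_H/ΔT = 29.82, so W_min = Q_H/COP = Q_H·ΔT/T_H.
W_min = 4300000 × 9.922/295.85 = 144200 kJ.

144000 kJ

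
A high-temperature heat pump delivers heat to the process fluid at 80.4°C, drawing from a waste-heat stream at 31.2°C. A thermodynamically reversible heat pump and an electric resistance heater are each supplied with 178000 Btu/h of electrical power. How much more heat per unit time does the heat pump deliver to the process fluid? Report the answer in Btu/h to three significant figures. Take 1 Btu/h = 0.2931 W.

In absolute terms T_C = 304.35 K and T_H = 353.55 K, so ΔT = 49.20 K.
COP_Carnot = T_H/ΔT = 353.55/49.20 = 7.186.
The heat pump delivers Q̇_H = COP × Ẇ = 1279000 Btu/h; the resistance heater delivers Ẇ = 178000 Btu/h.
Extra = (COP − 1)·Ẇ = 1101000 Btu/h.

1100000 Btu/h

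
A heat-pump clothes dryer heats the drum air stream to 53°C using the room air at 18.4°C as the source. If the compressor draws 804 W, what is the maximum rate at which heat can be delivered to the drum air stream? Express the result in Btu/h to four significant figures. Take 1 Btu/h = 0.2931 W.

25860 Btu/h

In absolute terms T_C = 291.55 K and T_H = 326.15 K, so ΔT = 34.60 K.
COP_Carnot = T_H/ΔT = 326.15/34.60 = 9.426.
Q̇_max = COP_Carnot × Ẇ = 9.426 × 804.0 W = 7579 W = 25860 Btu/h.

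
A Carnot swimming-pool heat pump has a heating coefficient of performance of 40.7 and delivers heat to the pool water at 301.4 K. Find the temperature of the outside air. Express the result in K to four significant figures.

COP_HP = T_H/(T_H − T_C) gives T_H − T_C = T_H/COP.
With T_H = 301.40 K, T_C = 301.40 × (1 − 1/40.7) = 293.99 K.

294.0 K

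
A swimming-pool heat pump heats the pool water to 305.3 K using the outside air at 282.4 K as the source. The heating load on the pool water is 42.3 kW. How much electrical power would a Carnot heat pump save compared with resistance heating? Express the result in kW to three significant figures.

The reservoir spacing is ΔT = 305.3 − 282.4 = 22.90 K.
COP_Carnot = T_H/ΔT = 305.30/22.90 = 13.33.
Resistance heating needs Ẇ_res = Q̇_H = 42.30 kW; the reversible heat pump needs only Ẇ_hp = Q̇_H/COP = 3.173 kW.
Saving = 42.30 − 3.173 = 39.13 kW.

39.1 kW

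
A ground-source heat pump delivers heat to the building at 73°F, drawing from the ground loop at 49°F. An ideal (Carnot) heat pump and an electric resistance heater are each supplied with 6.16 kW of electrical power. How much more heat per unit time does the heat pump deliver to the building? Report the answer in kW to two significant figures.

130 kW

In absolute terms T_C = 282.59 K and T_H = 295.93 K, so ΔT = 13.33 K.
COP_Carnot = T_H/ΔT = 295.93/13.33 = 22.19.
The heat pump delivers Q̇_H = COP × Ẇ = 136.7 kW; the resistance heater delivers Ẇ = 6.160 kW.
Extra = (COP − 1)·Ẇ = 130.6 kW.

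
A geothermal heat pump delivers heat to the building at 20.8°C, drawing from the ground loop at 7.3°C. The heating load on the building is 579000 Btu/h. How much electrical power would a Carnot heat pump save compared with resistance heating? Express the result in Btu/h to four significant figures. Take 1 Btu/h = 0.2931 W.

In absolute terms T_C = 280.45 K and T_H = 293.95 K, so ΔT = 13.50 K.
COP_Carnot = T_H/ΔT = 293.95/13.50 = 21.77.
Resistance heating needs Ẇ_res = Q̇_H = 579000 Btu/h; the reversible heat pump needs only Ẇ_hp = Q̇_H/COP = 26590 Btu/h.
Saving = 579000 − 26590 = 552400 Btu/h.

552400 Btu/h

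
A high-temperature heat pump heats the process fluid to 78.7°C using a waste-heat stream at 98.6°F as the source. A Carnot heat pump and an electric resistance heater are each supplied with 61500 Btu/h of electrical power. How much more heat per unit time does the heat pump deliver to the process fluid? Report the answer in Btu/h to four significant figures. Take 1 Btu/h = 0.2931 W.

457400 Btu/h

In absolute terms T_C = 310.15 K and T_H = 351.85 K, so ΔT = 41.70 K.
COP_Carnot = T_H/ΔT = 351.85/41.70 = 8.438.
The heat pump delivers Q̇_H = COP × Ẇ = 518900 Btu/h; the resistance heater delivers Ẇ = 61500 Btu/h.
Extra = (COP − 1)·Ẇ = 457400 Btu/h.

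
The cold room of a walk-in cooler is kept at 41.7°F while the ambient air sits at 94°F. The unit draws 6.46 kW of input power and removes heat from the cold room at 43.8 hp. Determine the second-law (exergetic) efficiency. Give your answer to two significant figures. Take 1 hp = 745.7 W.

0.53

Converting, Q̇_C = 43.80 hp = 32.66 kW, so COP_actual = Q̇_C/Ẇ = 32.66/6.460 = 5.056.
In absolute terms T_C = 278.54 K and T_H = 307.59 K, so ΔT = 29.06 K.
COP_Carnot = T_C/ΔT = 278.54/29.06 = 9.586.
η_II = COP_actual/COP_Carnot = 5.056/9.586 = 0.5274.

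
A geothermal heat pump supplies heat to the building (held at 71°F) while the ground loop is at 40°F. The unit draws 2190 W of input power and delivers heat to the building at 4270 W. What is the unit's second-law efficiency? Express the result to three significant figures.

COP_actual = Q̇_H/Ẇ = 4270/2190 = 1.950.
In absolute terms T_C = 277.59 K and T_H = 294.82 K, so ΔT = 17.22 K.
COP_Carnot = T_H/ΔT = 294.82/17.22 = 17.12.
η_II = COP_actual/COP_Carnot = 1.950/17.12 = 0.1139.

0.114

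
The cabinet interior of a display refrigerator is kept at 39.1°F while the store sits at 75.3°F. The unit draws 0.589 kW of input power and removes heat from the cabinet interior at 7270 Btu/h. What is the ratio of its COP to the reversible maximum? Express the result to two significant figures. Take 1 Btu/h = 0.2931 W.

0.26

Converting, Q̇_C = 7270 Btu/h = 2.131 kW, so COP_actual = Q̇_C/Ẇ = 2.131/0.5890 = 3.618.
In absolute terms T_C = 277.09 K and T_H = 297.21 K, so ΔT = 20.11 K.
COP_Carnot = T_C/ΔT = 277.09/20.11 = 13.78.
η_II = COP_actual/COP_Carnot = 3.618/13.78 = 0.2626.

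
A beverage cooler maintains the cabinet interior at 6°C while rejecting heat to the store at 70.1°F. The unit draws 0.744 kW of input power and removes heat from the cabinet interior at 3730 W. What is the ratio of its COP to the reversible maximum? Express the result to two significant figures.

Converting, Q̇_C = 3730 W = 3.730 kW, so COP_actual = Q̇_C/Ẇ = 3.730/0.7440 = 5.013.
In absolute terms T_C = 279.15 K and T_H = 294.32 K, so ΔT = 15.17 K.
COP_Carnot = T_C/ΔT = 279.15/15.17 = 18.41.
η_II = COP_actual/COP_Carnot = 5.013/18.41 = 0.2724.

0.27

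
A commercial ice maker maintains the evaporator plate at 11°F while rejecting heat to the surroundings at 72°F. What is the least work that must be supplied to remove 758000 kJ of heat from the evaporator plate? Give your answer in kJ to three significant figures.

In absolute terms T_C = 261.48 K and T_H = 295.37 K, so ΔT = 33.89 K.
The reversible limit is COP_R = T_C/ΔT = 7.716, so W_min = Q_C/COP = Q_C·ΔT/T_C.
W_min = 758000 × 33.89/261.48 = 98240 kJ.

98200 kJ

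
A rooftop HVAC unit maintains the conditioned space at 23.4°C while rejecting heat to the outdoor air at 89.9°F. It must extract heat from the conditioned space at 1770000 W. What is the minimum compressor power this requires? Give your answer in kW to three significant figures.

In absolute terms T_C = 296.55 K and T_H = 305.32 K, so ΔT = 8.767 K.
COP_Carnot = T_C/ΔT = 296.55/8.767 = 33.83.
Ẇ_min = Q̇/COP_Carnot = 1770000/33.83 = 52330 W = 52.33 kW.

52.3 kW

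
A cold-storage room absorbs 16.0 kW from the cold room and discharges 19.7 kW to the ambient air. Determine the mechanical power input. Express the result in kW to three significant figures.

3.70 kW

For a cyclic device the first law requires Q̇_H = Q̇_C + Ẇ.
Ẇ = Q̇_H − Q̇_C = 3.700 kW.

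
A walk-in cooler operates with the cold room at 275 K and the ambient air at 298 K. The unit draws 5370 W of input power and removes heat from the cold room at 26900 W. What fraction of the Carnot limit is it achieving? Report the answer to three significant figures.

0.419

COP_actual = Q̇_C/Ẇ = 26900/5370 = 5.009.
The reservoir spacing is ΔT = 298 − 275 = 23.00 K.
COP_Carnot = T_C/ΔT = 275.00/23.00 = 11.96.
η_II = COP_actual/COP_Carnot = 5.009/11.96 = 0.4190.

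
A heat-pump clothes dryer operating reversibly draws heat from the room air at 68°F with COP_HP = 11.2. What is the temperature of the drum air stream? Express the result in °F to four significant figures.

119.7 °F

COP_HP = T_H/(T_H − T_C) rearranges to T_H = COP·T_C/(COP − 1).
With T_C = 293.15 K, T_H = 11.2 × 293.15/10.20 = 321.89 K.
Converting, 321.89 K = 119.73°F.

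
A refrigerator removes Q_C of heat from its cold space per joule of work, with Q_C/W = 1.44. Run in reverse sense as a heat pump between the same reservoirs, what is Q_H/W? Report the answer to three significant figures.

The first law on one cycle gives Q_H = Q_C + W, so Q_H/W = Q_C/W + 1.
COP_HP = COP_R + 1 = 1.44 + 1 = 2.44.

2.44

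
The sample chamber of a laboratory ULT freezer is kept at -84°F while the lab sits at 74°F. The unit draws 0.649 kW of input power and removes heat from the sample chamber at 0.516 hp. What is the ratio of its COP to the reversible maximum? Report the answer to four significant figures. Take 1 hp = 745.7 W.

Converting, Q̇_C = 0.5160 hp = 0.3848 kW, so COP_actual = Q̇_C/Ẇ = 0.3848/0.6490 = 0.5929.
In absolute terms T_C = 208.71 K and T_H = 296.48 K, so ΔT = 87.78 K.
COP_Carnot = T_C/ΔT = 208.71/87.78 = 2.378.
η_II = COP_actual/COP_Carnot = 0.5929/2.378 = 0.2494.

0.2494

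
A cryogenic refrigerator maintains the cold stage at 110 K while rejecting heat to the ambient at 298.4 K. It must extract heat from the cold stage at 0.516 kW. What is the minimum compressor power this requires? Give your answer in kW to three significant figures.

The reservoir spacing is ΔT = 298.4 − 110 = 188.4 K.
COP_Carnot = T_C/ΔT = 110.00/188.4 = 0.5839.
Ẇ_min = Q̇/COP_Carnot = 0.5160/0.5839 = 0.8838 kW.

0.884 kW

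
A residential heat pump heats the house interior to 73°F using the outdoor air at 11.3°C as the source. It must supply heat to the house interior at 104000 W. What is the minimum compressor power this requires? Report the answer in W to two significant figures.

4000 W

In absolute terms T_C = 284.45 K and T_H = 295.93 K, so ΔT = 11.48 K.
COP_Carnot = T_H/ΔT = 295.93/11.48 = 25.78.
Ẇ_min = Q̇/COP_Carnot = 104000/25.78 = 4034 W.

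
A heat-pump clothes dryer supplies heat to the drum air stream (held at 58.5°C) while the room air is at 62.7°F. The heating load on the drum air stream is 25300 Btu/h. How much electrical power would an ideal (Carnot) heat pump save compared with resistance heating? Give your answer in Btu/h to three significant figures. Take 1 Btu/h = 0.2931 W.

In absolute terms T_C = 290.21 K and T_H = 331.65 K, so ΔT = 41.44 K.
COP_Carnot = T_H/ΔT = 331.65/41.44 = 8.002.
Resistance heating needs Ẇ_res = Q̇_H = 25300 Btu/h; the reversible heat pump needs only Ẇ_hp = Q̇_H/COP = 3162 Btu/h.
Saving = 25300 − 3162 = 22140 Btu/h.

22100 Btu/h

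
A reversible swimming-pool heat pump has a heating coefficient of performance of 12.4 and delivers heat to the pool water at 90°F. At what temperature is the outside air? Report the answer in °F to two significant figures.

46 °F

COP_HP = T_H/(T_H − T_C) gives T_H − T_C = T_H/COP.
With T_H = 305.37 K, T_C = 305.37 × (1 − 1/12.4) = 280.75 K.
Converting, 280.75 K = 45.67°F.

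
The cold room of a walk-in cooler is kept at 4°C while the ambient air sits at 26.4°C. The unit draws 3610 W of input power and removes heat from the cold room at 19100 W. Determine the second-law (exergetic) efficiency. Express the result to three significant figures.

0.428

COP_actual = Q̇_C/Ẇ = 19100/3610 = 5.291.
In absolute terms T_C = 277.15 K and T_H = 299.55 K, so ΔT = 22.40 K.
COP_Carnot = T_C/ΔT = 277.15/22.40 = 12.37.
η_II = COP_actual/COP_Carnot = 5.291/12.37 = 0.4276.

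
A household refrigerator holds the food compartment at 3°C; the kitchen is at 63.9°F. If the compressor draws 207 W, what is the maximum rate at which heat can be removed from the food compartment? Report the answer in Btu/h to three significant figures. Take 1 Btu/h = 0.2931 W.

13200 Btu/h

In absolute terms T_C = 276.15 K and T_H = 290.87 K, so ΔT = 14.72 K.
COP_Carnot = T_C/ΔT = 276.15/14.72 = 18.76.
Q̇_max = COP_Carnot × Ẇ = 18.76 × 207.0 W = 3883 W = 13250 Btu/h.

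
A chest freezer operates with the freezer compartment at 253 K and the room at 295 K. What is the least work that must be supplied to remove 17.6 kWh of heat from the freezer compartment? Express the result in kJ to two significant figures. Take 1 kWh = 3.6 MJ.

The reservoir spacing is ΔT = 295 − 253 = 42.00 K.
The reversible limit is COP_R = T_C/ΔT = 6.024, so W_min = Q_C/COP = Q_C·ΔT/T_C.
W_min = 17.60 × 42.00/253.00 = 2.922 kWh = 10520 kJ.

11000 kJ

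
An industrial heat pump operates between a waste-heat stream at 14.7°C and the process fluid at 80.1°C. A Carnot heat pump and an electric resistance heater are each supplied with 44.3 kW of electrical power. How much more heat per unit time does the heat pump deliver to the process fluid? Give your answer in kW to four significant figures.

195.0 kW

In absolute terms T_C = 287.85 K and T_H = 353.25 K, so ΔT = 65.40 K.
COP_Carnot = T_H/ΔT = 353.25/65.40 = 5.401.
The heat pump delivers Q̇_H = COP × Ẇ = 239.3 kW; the resistance heater delivers Ẇ = 44.30 kW.
Extra = (COP − 1)·Ẇ = 195.0 kW.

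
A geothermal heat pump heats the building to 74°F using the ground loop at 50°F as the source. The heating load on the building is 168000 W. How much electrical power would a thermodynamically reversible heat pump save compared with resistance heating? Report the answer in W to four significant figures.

160400 W

In absolute terms T_C = 283.15 K and T_H = 296.48 K, so ΔT = 13.33 K.
COP_Carnot = T_H/ΔT = 296.48/13.33 = 22.24.
Resistance heating needs Ẇ_res = Q̇_H = 168000 W; the reversible heat pump needs only Ẇ_hp = Q̇_H/COP = 7555 W.
Saving = 168000 − 7555 = 160400 W.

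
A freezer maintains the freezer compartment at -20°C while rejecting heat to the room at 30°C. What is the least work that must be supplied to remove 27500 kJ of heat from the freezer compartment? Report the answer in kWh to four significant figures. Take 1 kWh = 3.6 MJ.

1.509 kWh

In absolute terms T_C = 253.15 K and T_H = 303.15 K, so ΔT = 50.00 K.
The reversible limit is COP_R = T_C/ΔT = 5.063, so W_min = Q_C/COP = Q_C·ΔT/T_C.
W_min = 27500 × 50.00/253.15 = 5432 kJ = 1.509 kWh.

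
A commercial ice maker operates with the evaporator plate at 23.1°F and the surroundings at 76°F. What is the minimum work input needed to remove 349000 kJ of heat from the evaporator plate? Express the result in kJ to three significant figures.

38200 kJ

In absolute terms T_C = 268.21 K and T_H = 297.59 K, so ΔT = 29.39 K.
The reversible limit is COP_R = T_C/ΔT = 9.126, so W_min = Q_C/COP = Q_C·ΔT/T_C.
W_min = 349000 × 29.39/268.21 = 38240 kJ.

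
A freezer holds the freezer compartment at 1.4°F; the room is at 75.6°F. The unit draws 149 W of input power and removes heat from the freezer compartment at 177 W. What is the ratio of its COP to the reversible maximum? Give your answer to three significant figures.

COP_actual = Q̇_C/Ẇ = 177.0/149.0 = 1.188.
In absolute terms T_C = 256.15 K and T_H = 297.37 K, so ΔT = 41.22 K.
COP_Carnot = T_C/ΔT = 256.15/41.22 = 6.214.
η_II = COP_actual/COP_Carnot = 1.188/6.214 = 0.1912.

0.191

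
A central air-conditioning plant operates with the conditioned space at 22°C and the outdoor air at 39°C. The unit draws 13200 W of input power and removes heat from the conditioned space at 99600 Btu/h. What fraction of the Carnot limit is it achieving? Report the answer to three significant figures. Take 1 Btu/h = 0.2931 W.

0.127

Converting, Q̇_C = 99600 Btu/h = 29190 W, so COP_actual = Q̇_C/Ẇ = 29190/13200 = 2.212.
In absolute terms T_C = 295.15 K and T_H = 312.15 K, so ΔT = 17.00 K.
COP_Carnot = T_C/ΔT = 295.15/17.00 = 17.36.
η_II = COP_actual/COP_Carnot = 2.212/17.36 = 0.1274.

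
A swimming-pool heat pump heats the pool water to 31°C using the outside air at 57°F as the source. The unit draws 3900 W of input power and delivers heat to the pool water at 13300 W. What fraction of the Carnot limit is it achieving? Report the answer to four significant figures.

COP_actual = Q̇_H/Ẇ = 13300/3900 = 3.410.
In absolute terms T_C = 287.04 K and T_H = 304.15 K, so ΔT = 17.11 K.
COP_Carnot = T_H/ΔT = 304.15/17.11 = 17.78.
η_II = COP_actual/COP_Carnot = 3.410/17.78 = 0.1919.

0.1919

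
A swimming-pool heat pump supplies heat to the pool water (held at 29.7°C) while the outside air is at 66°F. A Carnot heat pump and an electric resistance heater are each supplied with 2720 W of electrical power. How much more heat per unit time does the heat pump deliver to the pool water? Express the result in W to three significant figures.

In absolute terms T_C = 292.04 K and T_H = 302.85 K, so ΔT = 10.81 K.
COP_Carnot = T_H/ΔT = 302.85/10.81 = 28.01.
The heat pump delivers Q̇_H = COP × Ẇ = 76190 W; the resistance heater delivers Ẇ = 2720 W.
Extra = (COP − 1)·Ẇ = 73470 W.

73500 W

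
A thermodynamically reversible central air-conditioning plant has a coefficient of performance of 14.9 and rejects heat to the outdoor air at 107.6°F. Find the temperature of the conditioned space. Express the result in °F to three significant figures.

For a Carnot refrigerator COP_R = T_C/(T_H − T_C), so T_C = COP·T_H/(1 + COP).
With T_H = 315.15 K, T_C = 14.9 × 315.15/15.90 = 295.33 K.
Converting, 295.33 K = 71.92°F.

71.9 °F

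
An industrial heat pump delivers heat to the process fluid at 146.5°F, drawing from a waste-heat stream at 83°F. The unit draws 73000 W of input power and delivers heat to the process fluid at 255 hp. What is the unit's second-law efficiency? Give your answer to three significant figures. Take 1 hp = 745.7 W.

0.273

Converting, Q̇_H = 255.0 hp = 190200 W, so COP_actual = Q̇_H/Ẇ = 190200/73000 = 2.605.
In absolute terms T_C = 301.48 K and T_H = 336.76 K, so ΔT = 35.28 K.
COP_Carnot = T_H/ΔT = 336.76/35.28 = 9.546.
η_II = COP_actual/COP_Carnot = 2.605/9.546 = 0.2729.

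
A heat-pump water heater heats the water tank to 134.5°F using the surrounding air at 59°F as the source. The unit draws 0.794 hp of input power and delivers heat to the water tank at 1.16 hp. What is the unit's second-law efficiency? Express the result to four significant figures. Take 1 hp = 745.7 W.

COP_actual = Q̇_H/Ẇ = 1.160/0.7940 = 1.461.
In absolute terms T_C = 288.15 K and T_H = 330.09 K, so ΔT = 41.94 K.
COP_Carnot = T_H/ΔT = 330.09/41.94 = 7.870.
η_II = COP_actual/COP_Carnot = 1.461/7.870 = 0.1856.

0.1856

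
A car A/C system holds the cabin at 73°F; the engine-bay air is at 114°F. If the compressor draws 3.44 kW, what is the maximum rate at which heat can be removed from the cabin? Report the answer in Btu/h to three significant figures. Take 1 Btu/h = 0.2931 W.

In absolute terms T_C = 295.93 K and T_H = 318.71 K, so ΔT = 22.78 K.
COP_Carnot = T_C/ΔT = 295.93/22.78 = 12.99.
Q̇_max = COP_Carnot × Ẇ = 12.99 × 3.440 kW = 44.69 kW = 152500 Btu/h.

152000 Btu/h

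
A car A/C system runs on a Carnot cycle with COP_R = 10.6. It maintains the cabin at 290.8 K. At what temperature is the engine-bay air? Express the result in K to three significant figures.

COP_R = T_C/(T_H − T_C) gives T_H − T_C = T_C/COP.
With T_C = 290.80 K, T_H = 290.80 × (1 + 1/10.6) = 318.23 K.

318 K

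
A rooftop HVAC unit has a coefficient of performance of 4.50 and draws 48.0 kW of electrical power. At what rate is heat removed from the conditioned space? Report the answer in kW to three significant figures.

216 kW

Q̇_C = COP × Ẇ = 4.50 × 48.00 = 216.0 kW.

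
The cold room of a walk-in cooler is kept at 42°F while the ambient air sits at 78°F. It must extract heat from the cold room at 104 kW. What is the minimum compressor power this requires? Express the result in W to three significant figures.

7460 W

In absolute terms T_C = 278.71 K and T_H = 298.71 K, so ΔT = 20.00 K.
COP_Carnot = T_C/ΔT = 278.71/20.00 = 13.94.
Ẇ_min = Q̇/COP_Carnot = 104.0/13.94 = 7.463 kW = 7463 W.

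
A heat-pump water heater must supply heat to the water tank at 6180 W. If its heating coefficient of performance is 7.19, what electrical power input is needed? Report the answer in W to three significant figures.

Ẇ = Q̇_H/COP_HP = 6180/7.19 = 859.5 W.

860 W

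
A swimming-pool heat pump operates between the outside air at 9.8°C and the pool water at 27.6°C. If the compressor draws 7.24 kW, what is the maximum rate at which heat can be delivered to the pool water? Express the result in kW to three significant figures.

122 kW

In absolute terms T_C = 282.95 K and T_H = 300.75 K, so ΔT = 17.80 K.
COP_Carnot = T_H/ΔT = 300.75/17.80 = 16.90.
Q̇_max = COP_Carnot × Ẇ = 16.90 × 7.240 kW = 122.3 kW.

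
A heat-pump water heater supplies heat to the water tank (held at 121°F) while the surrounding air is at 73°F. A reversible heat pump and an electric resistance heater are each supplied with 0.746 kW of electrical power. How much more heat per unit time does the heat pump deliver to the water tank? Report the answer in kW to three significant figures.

8.28 kW

In absolute terms T_C = 295.93 K and T_H = 322.59 K, so ΔT = 26.67 K.
COP_Carnot = T_H/ΔT = 322.59/26.67 = 12.10.
The heat pump delivers Q̇_H = COP × Ẇ = 9.025 kW; the resistance heater delivers Ẇ = 0.7460 kW.
Extra = (COP − 1)·Ẇ = 8.279 kW.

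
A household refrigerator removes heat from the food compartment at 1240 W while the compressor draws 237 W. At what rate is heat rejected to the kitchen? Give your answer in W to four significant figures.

For a cyclic device the first law requires Q̇_H = Q̇_C + Ẇ.
Q̇_H = Q̇_C + Ẇ = 1477 W.

1477 W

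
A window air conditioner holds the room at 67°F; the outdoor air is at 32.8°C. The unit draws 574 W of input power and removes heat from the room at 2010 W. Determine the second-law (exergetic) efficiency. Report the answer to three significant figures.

COP_actual = Q̇_C/Ẇ = 2010/574.0 = 3.502.
In absolute terms T_C = 292.59 K and T_H = 305.95 K, so ΔT = 13.36 K.
COP_Carnot = T_C/ΔT = 292.59/13.36 = 21.91.
η_II = COP_actual/COP_Carnot = 3.502/21.91 = 0.1598.

0.160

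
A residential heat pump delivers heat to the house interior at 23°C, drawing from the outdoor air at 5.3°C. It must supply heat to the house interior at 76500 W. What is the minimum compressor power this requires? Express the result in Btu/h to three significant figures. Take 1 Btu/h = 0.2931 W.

15600 Btu/h

In absolute terms T_C = 278.45 K and T_H = 296.15 K, so ΔT = 17.70 K.
COP_Carnot = T_H/ΔT = 296.15/17.70 = 16.73.
Ẇ_min = Q̇/COP_Carnot = 76500/16.73 = 4572 W = 15600 Btu/h.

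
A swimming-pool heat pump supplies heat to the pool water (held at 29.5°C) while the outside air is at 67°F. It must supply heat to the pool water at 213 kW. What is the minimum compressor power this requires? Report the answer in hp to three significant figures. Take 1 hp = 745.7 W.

In absolute terms T_C = 292.59 K and T_H = 302.65 K, so ΔT = 10.06 K.
COP_Carnot = T_H/ΔT = 302.65/10.06 = 30.10.
Ẇ_min = Q̇/COP_Carnot = 213.0/30.10 = 7.077 kW = 9.490 hp.

9.49 hp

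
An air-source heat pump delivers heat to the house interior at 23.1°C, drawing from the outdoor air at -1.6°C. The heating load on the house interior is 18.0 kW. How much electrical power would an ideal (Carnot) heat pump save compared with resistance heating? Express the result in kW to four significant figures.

In absolute terms T_C = 271.55 K and T_H = 296.25 K, so ΔT = 24.70 K.
COP_Carnot = T_H/ΔT = 296.25/24.70 = 11.99.
Resistance heating needs Ẇ_res = Q̇_H = 18.00 kW; the reversible heat pump needs only Ẇ_hp = Q̇_H/COP = 1.501 kW.
Saving = 18.00 − 1.501 = 16.50 kW.

16.50 kW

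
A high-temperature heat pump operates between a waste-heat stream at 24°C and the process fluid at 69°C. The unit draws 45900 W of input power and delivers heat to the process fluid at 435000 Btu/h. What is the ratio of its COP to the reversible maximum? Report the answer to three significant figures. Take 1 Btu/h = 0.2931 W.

0.365

Converting, Q̇_H = 435000 Btu/h = 127500 W, so COP_actual = Q̇_H/Ẇ = 127500/45900 = 2.778.
In absolute terms T_C = 297.15 K and T_H = 342.15 K, so ΔT = 45.00 K.
COP_Carnot = T_H/ΔT = 342.15/45.00 = 7.603.
η_II = COP_actual/COP_Carnot = 2.778/7.603 = 0.3653.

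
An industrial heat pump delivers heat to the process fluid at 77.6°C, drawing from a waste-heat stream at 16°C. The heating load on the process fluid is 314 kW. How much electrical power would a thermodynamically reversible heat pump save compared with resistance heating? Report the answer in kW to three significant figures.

In absolute terms T_C = 289.15 K and T_H = 350.75 K, so ΔT = 61.60 K.
COP_Carnot = T_H/ΔT = 350.75/61.60 = 5.694.
Resistance heating needs Ẇ_res = Q̇_H = 314.0 kW; the reversible heat pump needs only Ẇ_hp = Q̇_H/COP = 55.15 kW.
Saving = 314.0 − 55.15 = 258.9 kW.

259 kW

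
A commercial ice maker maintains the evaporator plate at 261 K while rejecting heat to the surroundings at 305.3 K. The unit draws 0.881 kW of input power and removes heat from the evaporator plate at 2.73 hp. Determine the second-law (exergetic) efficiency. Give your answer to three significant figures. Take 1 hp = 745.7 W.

Converting, Q̇_C = 2.730 hp = 2.036 kW, so COP_actual = Q̇_C/Ẇ = 2.036/0.8810 = 2.311.
The reservoir spacing is ΔT = 305.3 − 261 = 44.30 K.
COP_Carnot = T_C/ΔT = 261.00/44.30 = 5.892.
η_II = COP_actual/COP_Carnot = 2.311/5.892 = 0.3922.

0.392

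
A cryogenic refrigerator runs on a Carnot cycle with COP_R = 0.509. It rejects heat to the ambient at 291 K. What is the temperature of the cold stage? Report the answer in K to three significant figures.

98.2 K

For a Carnot refrigerator COP_R = T_C/(T_H − T_C), so T_C = COP·T_H/(1 + COP).
With T_H = 291.00 K, T_C = 0.509 × 291.00/1.509 = 98.16 K.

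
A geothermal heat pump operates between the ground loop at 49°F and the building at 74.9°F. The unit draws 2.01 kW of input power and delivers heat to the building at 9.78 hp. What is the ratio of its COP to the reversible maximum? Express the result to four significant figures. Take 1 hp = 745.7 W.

0.1758

Converting, Q̇_H = 9.780 hp = 7.293 kW, so COP_actual = Q̇_H/Ẇ = 7.293/2.010 = 3.628.
In absolute terms T_C = 282.59 K and T_H = 296.98 K, so ΔT = 14.39 K.
COP_Carnot = T_H/ΔT = 296.98/14.39 = 20.64.
η_II = COP_actual/COP_Carnot = 3.628/20.64 = 0.1758.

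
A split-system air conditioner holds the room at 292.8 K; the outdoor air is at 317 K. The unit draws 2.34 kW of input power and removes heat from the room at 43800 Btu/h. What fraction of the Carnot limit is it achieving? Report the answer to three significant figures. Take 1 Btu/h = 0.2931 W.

Converting, Q̇_C = 43800 Btu/h = 12.84 kW, so COP_actual = Q̇_C/Ẇ = 12.84/2.340 = 5.486.
The reservoir spacing is ΔT = 317 − 292.8 = 24.20 K.
COP_Carnot = T_C/ΔT = 292.80/24.20 = 12.10.
η_II = COP_actual/COP_Carnot = 5.486/12.10 = 0.4534.

0.453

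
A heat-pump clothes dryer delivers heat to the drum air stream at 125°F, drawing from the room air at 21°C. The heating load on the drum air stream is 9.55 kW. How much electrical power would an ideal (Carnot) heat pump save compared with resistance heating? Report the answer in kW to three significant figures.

In absolute terms T_C = 294.15 K and T_H = 324.82 K, so ΔT = 30.67 K.
COP_Carnot = T_H/ΔT = 324.82/30.67 = 10.59.
Resistance heating needs Ẇ_res = Q̇_H = 9.550 kW; the reversible heat pump needs only Ẇ_hp = Q̇_H/COP = 0.9016 kW.
Saving = 9.550 − 0.9016 = 8.648 kW.

8.65 kW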